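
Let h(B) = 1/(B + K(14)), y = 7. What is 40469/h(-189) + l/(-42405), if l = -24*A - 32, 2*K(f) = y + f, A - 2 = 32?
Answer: -612643394669/84810 ≈ -7.2237e+6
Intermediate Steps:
A = 34 (A = 2 + 32 = 34)
K(f) = 7/2 + f/2 (K(f) = (7 + f)/2 = 7/2 + f/2)
l = -848 (l = -24*34 - 32 = -816 - 32 = -848)
h(B) = 1/(21/2 + B) (h(B) = 1/(B + (7/2 + (1/2)*14)) = 1/(B + (7/2 + 7)) = 1/(B + 21/2) = 1/(21/2 + B))
40469/h(-189) + l/(-42405) = 40469/((2/(21 + 2*(-189)))) - 848/(-42405) = 40469/((2/(21 - 378))) - 848*(-1/42405) = 40469/((2/(-357))) + 848/42405 = 40469/((2*(-1/357))) + 848/42405 = 40469/(-2/357) + 848/42405 = 40469*(-357/2) + 848/42405 = -14447433/2 + 848/42405 = -612643394669/84810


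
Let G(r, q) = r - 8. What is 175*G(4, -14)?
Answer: -700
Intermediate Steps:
G(r, q) = -8 + r
175*G(4, -14) = 175*(-8 + 4) = 175*(-4) = -700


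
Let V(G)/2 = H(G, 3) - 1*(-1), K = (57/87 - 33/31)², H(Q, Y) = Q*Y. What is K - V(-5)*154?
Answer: 3485098136/808201 ≈ 4312.2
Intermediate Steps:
K = 135424/808201 (K = (57*(1/87) - 33*1/31)² = (19/29 - 33/31)² = (-368/899)² = 135424/808201 ≈ 0.16756)
V(G) = 2 + 6*G (V(G) = 2*(G*3 - 1*(-1)) = 2*(3*G + 1) = 2*(1 + 3*G) = 2 + 6*G)
K - V(-5)*154 = 135424/808201 - (2 + 6*(-5))*154 = 135424/808201 - (2 - 30)*154 = 135424/808201 - (-28)*154 = 135424/808201 - 1*(-4312) = 135424/808201 + 4312 = 3485098136/808201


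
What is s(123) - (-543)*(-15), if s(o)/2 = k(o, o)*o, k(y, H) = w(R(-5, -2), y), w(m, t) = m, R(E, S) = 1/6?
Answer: -8104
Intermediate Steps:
R(E, S) = ⅙
k(y, H) = ⅙
s(o) = o/3 (s(o) = 2*(o/6) = o/3)
s(123) - (-543)*(-15) = (⅓)*123 - (-543)*(-15) = 41 - 1*8145 = 41 - 8145 = -8104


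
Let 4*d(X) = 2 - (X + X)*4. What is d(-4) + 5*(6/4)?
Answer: 16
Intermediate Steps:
d(X) = 1/2 - 2*X (d(X) = (2 - (X + X)*4)/4 = (2 - 2*X*4)/4 = (2 - 8*X)/4 = 1/2 - 2*X)
d(-4) + 5*(6/4) = (1/2 - 2*(-4)) + 5*(6/4) = (1/2 + 8) + 5*(6*(1/4)) = 17/2 + 5*(3/2) = 17/2 + 15/2 = 16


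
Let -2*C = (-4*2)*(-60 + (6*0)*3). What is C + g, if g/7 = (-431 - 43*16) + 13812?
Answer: 88611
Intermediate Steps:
g = 88851 (g = 7*((-431 - 43*16) + 13812) = 7*((-431 - 688) + 13812) = 7*(-1119 + 13812) = 7*12693 = 88851)
C = -240 (C = -(-4*2)*(-60 + (6*0)*3)/2 = -(-4)*(-60 + 0*3) = -(-4)*(-60 + 0) = -(-4)*(-60) = -1/2*480 = -240)
C + g = -240 + 88851 = 88611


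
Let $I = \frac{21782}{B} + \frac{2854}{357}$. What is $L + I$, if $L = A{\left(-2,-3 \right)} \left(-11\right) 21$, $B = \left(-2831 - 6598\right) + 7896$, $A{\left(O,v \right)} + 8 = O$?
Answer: $\frac{2858998}{1241} \approx 2303.8$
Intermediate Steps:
$A{\left(O,v \right)} = -8 + O$
$B = -1533$ ($B = -9429 + 7896 = -1533$)
$L = 2310$ ($L = \left(-8 - 2\right) \left(-11\right) 21 = \left(-10\right) \left(-11\right) 21 = 110 \cdot 21 = 2310$)
$I = - \frac{7712}{1241}$ ($I = \frac{21782}{-1533} + \frac{2854}{357} = 21782 \left(- \frac{1}{1533}\right) + 2854 \cdot \frac{1}{357} = - \frac{21782}{1533} + \frac{2854}{357} = - \frac{7712}{1241} \approx -6.2143$)
$L + I = 2310 - \frac{7712}{1241} = \frac{2858998}{1241}$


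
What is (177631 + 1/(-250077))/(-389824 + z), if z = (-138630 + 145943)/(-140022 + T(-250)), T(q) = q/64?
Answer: -99522410474374397/218409114058347312 ≈ -0.45567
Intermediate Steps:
T(q) = q/64 (T(q) = q*(1/64) = q/64)
z = -234016/4480829 (z = (-138630 + 145943)/(-140022 + (1/64)*(-250)) = 7313/(-140022 - 125/32) = 7313/(-4480829/32) = 7313*(-32/4480829) = -234016/4480829 ≈ -0.052226)
(177631 + 1/(-250077))/(-389824 + z) = (177631 + 1/(-250077))/(-389824 - 234016/4480829) = (177631 - 1/250077)/(-1746734918112/4480829) = (44421427586/250077)*(-4480829/1746734918112) = -99522410474374397/218409114058347312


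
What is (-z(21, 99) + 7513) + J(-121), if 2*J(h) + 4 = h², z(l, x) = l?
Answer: 29621/2 ≈ 14811.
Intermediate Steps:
J(h) = -2 + h²/2
(-z(21, 99) + 7513) + J(-121) = (-1*21 + 7513) + (-2 + (½)*(-121)²) = (-21 + 7513) + (-2 + (½)*14641) = 7492 + (-2 + 14641/2) = 7492 + 14637/2 = 29621/2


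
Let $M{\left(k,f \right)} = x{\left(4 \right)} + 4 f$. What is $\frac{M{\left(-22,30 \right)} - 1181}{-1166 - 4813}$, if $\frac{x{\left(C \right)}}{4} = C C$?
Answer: $\frac{997}{5979} \approx 0.16675$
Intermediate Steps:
$x{\left(C \right)} = 4 C^{2}$ ($x{\left(C \right)} = 4 C C = 4 C^{2}$)
$M{\left(k,f \right)} = 64 + 4 f$ ($M{\left(k,f \right)} = 4 \cdot 4^{2} + 4 f = 4 \cdot 16 + 4 f = 64 + 4 f$)
$\frac{M{\left(-22,30 \right)} - 1181}{-1166 - 4813} = \frac{\left(64 + 4 \cdot 30\right) - 1181}{-1166 - 4813} = \frac{\left(64 + 120\right) - 1181}{-5979} = \left(184 - 1181\right) \left(- \frac{1}{5979}\right) = \left(-997\right) \left(- \frac{1}{5979}\right) = \frac{997}{5979}$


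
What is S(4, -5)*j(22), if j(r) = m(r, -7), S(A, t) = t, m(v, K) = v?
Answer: -110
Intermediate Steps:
j(r) = r
S(4, -5)*j(22) = -5*22 = -110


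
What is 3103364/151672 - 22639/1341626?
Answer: 260007507966/12717943667 ≈ 20.444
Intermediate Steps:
3103364/151672 - 22639/1341626 = 3103364*(1/151672) - 22639*1/1341626 = 775841/37918 - 22639/1341626 = 260007507966/12717943667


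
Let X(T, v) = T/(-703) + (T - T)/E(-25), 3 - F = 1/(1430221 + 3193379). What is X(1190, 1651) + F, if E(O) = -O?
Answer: 4249087697/3250390800 ≈ 1.3073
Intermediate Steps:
F = 13870799/4623600 (F = 3 - 1/(1430221 + 3193379) = 3 - 1/4623600 = 13870799/4623600 ≈ 3.0000)
X(T, v) = -T/703 (X(T, v) = T/(-703) + (T - T)/((-1*(-25))) = T*(-1/703) + 0/25 = -T/703 + 0*(1/25) = -T/703 + 0 = -T/703)
X(1190, 1651) + F = -1/703*1190 + 13870799/4623600 = -1190/703 + 13870799/4623600 = 4249087697/3250390800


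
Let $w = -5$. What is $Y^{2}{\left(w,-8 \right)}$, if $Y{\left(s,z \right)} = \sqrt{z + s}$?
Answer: $-13$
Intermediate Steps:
$Y{\left(s,z \right)} = \sqrt{s + z}$
$Y^{2}{\left(w,-8 \right)} = \left(\sqrt{-5 - 8}\right)^{2} = \left(\sqrt{-13}\right)^{2} = \left(i \sqrt{13}\right)^{2} = -13$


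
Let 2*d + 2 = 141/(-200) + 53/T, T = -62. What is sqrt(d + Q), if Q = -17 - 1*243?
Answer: I*sqrt(100628201)/620 ≈ 16.18*I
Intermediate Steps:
Q = -260 (Q = -17 - 243 = -260)
d = -22071/12400 (d = -1 + (141/(-200) + 53/(-62))/2 = -1 + (141*(-1/200) + 53*(-1/62))/2 = -1 + (-141/200 - 53/62)/2 = -1 + (1/2)*(-9671/6200) = -1 - 9671/12400 = -22071/12400 ≈ -1.7799)
sqrt(d + Q) = sqrt(-22071/12400 - 260) = sqrt(-3246071/12400) = I*sqrt(100628201)/620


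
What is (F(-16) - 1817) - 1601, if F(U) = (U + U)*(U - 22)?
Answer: -2202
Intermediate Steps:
F(U) = 2*U*(-22 + U) (F(U) = (2*U)*(-22 + U) = 2*U*(-22 + U))
(F(-16) - 1817) - 1601 = (2*(-16)*(-22 - 16) - 1817) - 1601 = (2*(-16)*(-38) - 1817) - 1601 = (1216 - 1817) - 1601 = -601 - 1601 = -2202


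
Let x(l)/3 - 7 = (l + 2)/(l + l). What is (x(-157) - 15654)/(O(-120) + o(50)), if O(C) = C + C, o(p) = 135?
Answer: 1636099/10990 ≈ 148.87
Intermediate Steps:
x(l) = 21 + 3*(2 + l)/(2*l) (x(l) = 21 + 3*((l + 2)/(l + l)) = 21 + 3*((2 + l)/((2*l))) = 21 + 3*((2 + l)*(1/(2*l))) = 21 + 3*((2 + l)/(2*l)) = 21 + 3*(2 + l)/(2*l))
O(C) = 2*C
(x(-157) - 15654)/(O(-120) + o(50)) = ((45/2 + 3/(-157)) - 15654)/(2*(-120) + 135) = ((45/2 + 3*(-1/157)) - 15654)/(-240 + 135) = ((45/2 - 3/157) - 15654)/(-105) = (7059/314 - 15654)*(-1/105) = -4908297/314*(-1/105) = 1636099/10990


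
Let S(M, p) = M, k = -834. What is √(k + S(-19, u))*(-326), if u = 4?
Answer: -326*I*√853 ≈ -9521.2*I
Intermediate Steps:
√(k + S(-19, u))*(-326) = √(-834 - 19)*(-326) = √(-853)*(-326) = (I*√853)*(-326) = -326*I*√853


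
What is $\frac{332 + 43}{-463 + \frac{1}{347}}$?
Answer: $- \frac{26025}{32132} \approx -0.80994$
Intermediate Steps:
$\frac{332 + 43}{-463 + \frac{1}{347}} = \frac{375}{-463 + \frac{1}{347}} = \frac{375}{- \frac{160660}{347}} = 375 \left(- \frac{347}{160660}\right) = - \frac{26025}{32132}$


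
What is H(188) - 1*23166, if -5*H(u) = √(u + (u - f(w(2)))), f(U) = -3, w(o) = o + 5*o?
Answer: -23166 - √379/5 ≈ -23170.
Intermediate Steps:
w(o) = 6*o
H(u) = -√(3 + 2*u)/5 (H(u) = -√(u + (u - 1*(-3)))/5 = -√(u + (u + 3))/5 = -√(u + (3 + u))/5 = -√(3 + 2*u)/5)
H(188) - 1*23166 = -√(3 + 2*188)/5 - 1*23166 = -√(3 + 376)/5 - 23166 = -√379/5 - 23166 = -23166 - √379/5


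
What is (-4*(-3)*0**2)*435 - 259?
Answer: -259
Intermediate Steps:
(-4*(-3)*0**2)*435 - 259 = (12*0)*435 - 259 = 0*435 - 259 = 0 - 259 = -259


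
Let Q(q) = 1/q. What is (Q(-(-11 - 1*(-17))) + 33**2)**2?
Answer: 42680089/36 ≈ 1.1856e+6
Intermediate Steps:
(Q(-(-11 - 1*(-17))) + 33**2)**2 = (1/(-(-11 - 1*(-17))) + 33**2)**2 = (1/(-(-11 + 17)) + 1089)**2 = (1/(-1*6) + 1089)**2 = (1/(-6) + 1089)**2 = (-1/6 + 1089)**2 = (6533/6)**2 = 42680089/36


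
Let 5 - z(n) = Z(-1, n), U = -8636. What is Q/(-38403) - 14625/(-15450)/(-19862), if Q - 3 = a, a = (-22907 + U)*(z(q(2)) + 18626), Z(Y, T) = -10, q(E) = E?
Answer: 2405815933001735/157128639516 ≈ 15311.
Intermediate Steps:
z(n) = 15 (z(n) = 5 - 1*(-10) = 5 + 10 = 15)
a = -587993063 (a = (-22907 - 8636)*(15 + 18626) = -31543*18641 = -587993063)
Q = -587993060 (Q = 3 - 587993063 = -587993060)
Q/(-38403) - 14625/(-15450)/(-19862) = -587993060/(-38403) - 14625/(-15450)/(-19862) = -587993060*(-1/38403) - 14625*(-1/15450)*(-1/19862) = 587993060/38403 + (195/206)*(-1/19862) = 587993060/38403 - 195/4091572 = 2405815933001735/157128639516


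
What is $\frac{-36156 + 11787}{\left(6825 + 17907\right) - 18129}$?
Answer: $- \frac{8123}{2201} \approx -3.6906$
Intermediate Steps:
$\frac{-36156 + 11787}{\left(6825 + 17907\right) - 18129} = - \frac{24369}{24732 - 18129} = - \frac{24369}{6603} = \left(-24369\right) \frac{1}{6603} = - \frac{8123}{2201}$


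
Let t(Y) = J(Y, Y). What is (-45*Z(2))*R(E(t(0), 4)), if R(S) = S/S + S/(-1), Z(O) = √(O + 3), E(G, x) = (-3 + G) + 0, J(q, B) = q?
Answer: -180*√5 ≈ -402.49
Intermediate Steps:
t(Y) = Y
E(G, x) = -3 + G
Z(O) = √(3 + O)
R(S) = 1 - S (R(S) = 1 + S*(-1) = 1 - S)
(-45*Z(2))*R(E(t(0), 4)) = (-45*√(3 + 2))*(1 - (-3 + 0)) = (-45*√5)*(1 - 1*(-3)) = (-45*√5)*(1 + 3) = -45*√5*4 = -180*√5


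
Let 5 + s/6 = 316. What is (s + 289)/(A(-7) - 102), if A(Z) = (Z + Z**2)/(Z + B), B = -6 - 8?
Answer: -2155/104 ≈ -20.721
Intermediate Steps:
B = -14
s = 1866 (s = -30 + 6*316 = -30 + 1896 = 1866)
A(Z) = (Z + Z**2)/(-14 + Z) (A(Z) = (Z + Z**2)/(Z - 14) = (Z + Z**2)/(-14 + Z))
(s + 289)/(A(-7) - 102) = (1866 + 289)/(-7*(1 - 7)/(-14 - 7) - 102) = 2155/(-7*(-6)/(-21) - 102) = 2155/(-7*(-1/21)*(-6) - 102) = 2155/(-2 - 102) = 2155/(-104) = 2155*(-1/104) = -2155/104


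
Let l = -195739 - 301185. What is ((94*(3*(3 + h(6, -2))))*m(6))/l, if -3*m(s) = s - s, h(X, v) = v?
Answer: 0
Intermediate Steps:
l = -496924
m(s) = 0 (m(s) = -(s - s)/3 = -1/3*0 = 0)
((94*(3*(3 + h(6, -2))))*m(6))/l = ((94*(3*(3 - 2)))*0)/(-496924) = ((94*(3*1))*0)*(-1/496924) = ((94*3)*0)*(-1/496924) = (282*0)*(-1/496924) = 0*(-1/496924) = 0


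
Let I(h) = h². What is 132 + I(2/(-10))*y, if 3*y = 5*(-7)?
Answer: 1973/15 ≈ 131.53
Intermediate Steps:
y = -35/3 (y = (5*(-7))/3 = (⅓)*(-35) = -35/3 ≈ -11.667)
132 + I(2/(-10))*y = 132 + (2/(-10))²*(-35/3) = 132 + (2*(-⅒))²*(-35/3) = 132 + (-⅕)²*(-35/3) = 132 + (1/25)*(-35/3) = 132 - 7/15 = 1973/15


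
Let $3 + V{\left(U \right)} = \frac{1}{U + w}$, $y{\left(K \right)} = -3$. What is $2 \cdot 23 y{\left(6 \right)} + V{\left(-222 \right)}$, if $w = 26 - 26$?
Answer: $- \frac{31303}{222} \approx -141.0$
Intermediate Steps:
$w = 0$
$V{\left(U \right)} = -3 + \frac{1}{U}$ ($V{\left(U \right)} = -3 + \frac{1}{U + 0} = -3 + \frac{1}{U}$)
$2 \cdot 23 y{\left(6 \right)} + V{\left(-222 \right)} = 2 \cdot 23 \left(-3\right) - \left(3 - \frac{1}{-222}\right) = 46 \left(-3\right) - \frac{667}{222} = -138 - \frac{667}{222} = - \frac{31303}{222}$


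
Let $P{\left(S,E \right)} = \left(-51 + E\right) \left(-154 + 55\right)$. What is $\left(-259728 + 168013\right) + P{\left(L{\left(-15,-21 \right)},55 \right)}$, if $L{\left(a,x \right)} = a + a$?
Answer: $-92111$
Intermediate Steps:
$L{\left(a,x \right)} = 2 a$
$P{\left(S,E \right)} = 5049 - 99 E$ ($P{\left(S,E \right)} = \left(-51 + E\right) \left(-99\right) = 5049 - 99 E$)
$\left(-259728 + 168013\right) + P{\left(L{\left(-15,-21 \right)},55 \right)} = \left(-259728 + 168013\right) + \left(5049 - 5445\right) = -91715 + \left(5049 - 5445\right) = -91715 - 396 = -92111$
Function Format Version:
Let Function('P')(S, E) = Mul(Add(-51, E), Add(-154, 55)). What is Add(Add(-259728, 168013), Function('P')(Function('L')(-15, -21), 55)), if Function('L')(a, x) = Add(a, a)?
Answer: -92111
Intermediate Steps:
Function('L')(a, x) = Mul(2, a)
Function('P')(S, E) = Add(5049, Mul(-99, E)) (Function('P')(S, E) = Mul(Add(-51, E), -99) = Add(5049, Mul(-99, E)))
Add(Add(-259728, 168013), Function('P')(Function('L')(-15, -21), 55)) = Add(Add(-259728, 168013), Add(5049, Mul(-99, 55))) = Add(-91715, Add(5049, -5445)) = Add(-91715, -396) = -92111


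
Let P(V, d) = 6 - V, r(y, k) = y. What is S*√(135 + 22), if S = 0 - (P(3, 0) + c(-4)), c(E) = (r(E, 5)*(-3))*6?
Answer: -75*√157 ≈ -939.75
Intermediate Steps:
c(E) = -18*E (c(E) = (E*(-3))*6 = -3*E*6 = -18*E)
S = -75 (S = 0 - ((6 - 1*3) - 18*(-4)) = 0 - ((6 - 3) + 72) = 0 - (3 + 72) = 0 - 1*75 = 0 - 75 = -75)
S*√(135 + 22) = -75*√(135 + 22) = -75*√157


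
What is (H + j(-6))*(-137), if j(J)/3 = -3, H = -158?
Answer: 22879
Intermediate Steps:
j(J) = -9 (j(J) = 3*(-3) = -9)
(H + j(-6))*(-137) = (-158 - 9)*(-137) = -167*(-137) = 22879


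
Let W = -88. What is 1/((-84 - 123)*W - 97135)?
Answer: -1/78919 ≈ -1.2671e-5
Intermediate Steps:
1/((-84 - 123)*W - 97135) = 1/((-84 - 123)*(-88) - 97135) = 1/(-207*(-88) - 97135) = 1/(18216 - 97135) = 1/(-78919) = -1/78919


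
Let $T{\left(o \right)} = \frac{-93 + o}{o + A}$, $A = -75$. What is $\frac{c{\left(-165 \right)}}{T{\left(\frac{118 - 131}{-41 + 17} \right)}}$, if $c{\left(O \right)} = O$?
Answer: $- \frac{294855}{2219} \approx -132.88$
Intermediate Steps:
$T{\left(o \right)} = \frac{-93 + o}{-75 + o}$ ($T{\left(o \right)} = \frac{-93 + o}{o - 75} = \frac{-93 + o}{-75 + o}$)
$\frac{c{\left(-165 \right)}}{T{\left(\frac{118 - 131}{-41 + 17} \right)}} = - \frac{165}{\frac{1}{-75 + \frac{118 - 131}{-41 + 17}} \left(-93 + \frac{118 - 131}{-41 + 17}\right)} = - \frac{165}{\frac{1}{-75 - \frac{13}{-24}} \left(-93 - \frac{13}{-24}\right)} = - \frac{165}{\frac{1}{-75 - - \frac{13}{24}} \left(-93 - - \frac{13}{24}\right)} = - \frac{165}{\frac{1}{-75 + \frac{13}{24}} \left(-93 + \frac{13}{24}\right)} = - \frac{165}{\frac{1}{- \frac{1787}{24}} \left(- \frac{2219}{24}\right)} = - \frac{165}{\left(- \frac{24}{1787}\right) \left(- \frac{2219}{24}\right)} = - \frac{165}{\frac{2219}{1787}} = \left(-165\right) \frac{1787}{2219} = - \frac{294855}{2219}$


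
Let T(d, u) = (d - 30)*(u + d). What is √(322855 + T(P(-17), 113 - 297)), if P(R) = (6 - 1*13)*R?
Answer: 3*√35230 ≈ 563.09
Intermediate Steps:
P(R) = -7*R (P(R) = (6 - 13)*R = -7*R)
T(d, u) = (-30 + d)*(d + u)
√(322855 + T(P(-17), 113 - 297)) = √(322855 + ((-7*(-17))² - (-210)*(-17) - 30*(113 - 297) + (-7*(-17))*(113 - 297))) = √(322855 + (119² - 30*119 - 30*(-184) + 119*(-184))) = √(322855 + (14161 - 3570 + 5520 - 21896)) = √(322855 - 5785) = √317070 = 3*√35230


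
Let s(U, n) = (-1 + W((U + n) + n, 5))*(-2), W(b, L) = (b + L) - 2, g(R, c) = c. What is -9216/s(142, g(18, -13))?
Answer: 2304/59 ≈ 39.051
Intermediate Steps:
W(b, L) = -2 + L + b (W(b, L) = (L + b) - 2 = -2 + L + b)
s(U, n) = -4 - 4*n - 2*U (s(U, n) = (-1 + (-2 + 5 + ((U + n) + n)))*(-2) = (-1 + (-2 + 5 + (U + 2*n)))*(-2) = (-1 + (3 + U + 2*n))*(-2) = (2 + U + 2*n)*(-2) = -4 - 4*n - 2*U)
-9216/s(142, g(18, -13)) = -9216/(-4 - 4*(-13) - 2*142) = -9216/(-4 + 52 - 284) = -9216/(-236) = -9216*(-1/236) = 2304/59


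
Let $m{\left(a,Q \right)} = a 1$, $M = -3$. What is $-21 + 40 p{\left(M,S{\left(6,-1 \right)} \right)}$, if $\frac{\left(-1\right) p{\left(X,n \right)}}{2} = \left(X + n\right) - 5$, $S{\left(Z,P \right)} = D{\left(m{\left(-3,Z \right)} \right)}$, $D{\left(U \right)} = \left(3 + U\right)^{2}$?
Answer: $619$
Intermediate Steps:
$m{\left(a,Q \right)} = a$
$S{\left(Z,P \right)} = 0$ ($S{\left(Z,P \right)} = \left(3 - 3\right)^{2} = 0^{2} = 0$)
$p{\left(X,n \right)} = 10 - 2 X - 2 n$ ($p{\left(X,n \right)} = - 2 \left(\left(X + n\right) - 5\right) = - 2 \left(-5 + X + n\right) = 10 - 2 X - 2 n$)
$-21 + 40 p{\left(M,S{\left(6,-1 \right)} \right)} = -21 + 40 \left(10 - -6 - 0\right) = -21 + 40 \left(10 + 6 + 0\right) = -21 + 40 \cdot 16 = -21 + 640 = 619$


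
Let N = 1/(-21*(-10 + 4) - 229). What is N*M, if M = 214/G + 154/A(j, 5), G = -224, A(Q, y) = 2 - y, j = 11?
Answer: 17569/34608 ≈ 0.50766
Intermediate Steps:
M = -17569/336 (M = 214/(-224) + 154/(2 - 1*5) = 214*(-1/224) + 154/(2 - 5) = -107/112 + 154/(-3) = -107/112 + 154*(-1/3) = -107/112 - 154/3 = -17569/336 ≈ -52.289)
N = -1/103 (N = 1/(-21*(-6) - 229) = 1/(126 - 229) = 1/(-103) = -1/103 ≈ -0.0097087)
N*M = -1/103*(-17569/336) = 17569/34608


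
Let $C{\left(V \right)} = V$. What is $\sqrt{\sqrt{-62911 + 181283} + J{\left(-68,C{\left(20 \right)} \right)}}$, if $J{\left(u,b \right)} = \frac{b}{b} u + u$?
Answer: $\sqrt{-136 + 2 \sqrt{29593}} \approx 14.424$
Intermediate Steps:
$J{\left(u,b \right)} = 2 u$ ($J{\left(u,b \right)} = 1 u + u = u + u = 2 u$)
$\sqrt{\sqrt{-62911 + 181283} + J{\left(-68,C{\left(20 \right)} \right)}} = \sqrt{\sqrt{-62911 + 181283} + 2 \left(-68\right)} = \sqrt{\sqrt{118372} - 136} = \sqrt{2 \sqrt{29593} - 136} = \sqrt{-136 + 2 \sqrt{29593}}$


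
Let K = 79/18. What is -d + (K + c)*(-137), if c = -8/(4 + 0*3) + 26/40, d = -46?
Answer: -66659/180 ≈ -370.33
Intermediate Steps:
K = 79/18 (K = 79*(1/18) = 79/18 ≈ 4.3889)
c = -27/20 (c = -8/(4 + 0) + 26*(1/40) = -8/4 + 13/20 = -8*1/4 + 13/20 = -2 + 13/20 = -27/20 ≈ -1.3500)
-d + (K + c)*(-137) = -1*(-46) + (79/18 - 27/20)*(-137) = 46 + (547/180)*(-137) = 46 - 74939/180 = -66659/180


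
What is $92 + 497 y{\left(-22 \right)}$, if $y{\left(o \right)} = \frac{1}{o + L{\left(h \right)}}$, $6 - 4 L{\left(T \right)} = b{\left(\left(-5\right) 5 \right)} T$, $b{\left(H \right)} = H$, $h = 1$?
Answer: $\frac{3256}{57} \approx 57.123$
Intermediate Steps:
$L{\left(T \right)} = \frac{3}{2} + \frac{25 T}{4}$ ($L{\left(T \right)} = \frac{3}{2} - \frac{\left(-5\right) 5 T}{4} = \frac{3}{2} - \frac{\left(-25\right) T}{4} = \frac{3}{2} + \frac{25 T}{4}$)
$y{\left(o \right)} = \frac{1}{\frac{31}{4} + o}$ ($y{\left(o \right)} = \frac{1}{o + \left(\frac{3}{2} + \frac{25}{4} \cdot 1\right)} = \frac{1}{o + \left(\frac{3}{2} + \frac{25}{4}\right)} = \frac{1}{o + \frac{31}{4}} = \frac{1}{\frac{31}{4} + o}$)
$92 + 497 y{\left(-22 \right)} = 92 + 497 \frac{4}{31 + 4 \left(-22\right)} = 92 + 497 \frac{4}{31 - 88} = 92 + 497 \frac{4}{-57} = 92 + 497 \cdot 4 \left(- \frac{1}{57}\right) = 92 + 497 \left(- \frac{4}{57}\right) = 92 - \frac{1988}{57} = \frac{3256}{57}$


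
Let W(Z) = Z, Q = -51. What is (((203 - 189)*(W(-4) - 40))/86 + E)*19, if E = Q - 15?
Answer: -59774/43 ≈ -1390.1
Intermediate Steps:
E = -66 (E = -51 - 15 = -66)
(((203 - 189)*(W(-4) - 40))/86 + E)*19 = (((203 - 189)*(-4 - 40))/86 - 66)*19 = ((14*(-44))*(1/86) - 66)*19 = (-616*1/86 - 66)*19 = (-308/43 - 66)*19 = -3146/43*19 = -59774/43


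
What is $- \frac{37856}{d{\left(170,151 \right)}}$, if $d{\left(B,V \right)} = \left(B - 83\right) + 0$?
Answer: $- \frac{37856}{87} \approx -435.13$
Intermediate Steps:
$d{\left(B,V \right)} = -83 + B$ ($d{\left(B,V \right)} = \left(-83 + B\right) + 0 = -83 + B$)
$- \frac{37856}{d{\left(170,151 \right)}} = - \frac{37856}{-83 + 170} = - \frac{37856}{87}$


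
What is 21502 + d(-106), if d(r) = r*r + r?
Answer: 32632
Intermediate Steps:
d(r) = r + r² (d(r) = r² + r = r + r²)
21502 + d(-106) = 21502 - 106*(1 - 106) = 21502 - 106*(-105) = 21502 + 11130 = 32632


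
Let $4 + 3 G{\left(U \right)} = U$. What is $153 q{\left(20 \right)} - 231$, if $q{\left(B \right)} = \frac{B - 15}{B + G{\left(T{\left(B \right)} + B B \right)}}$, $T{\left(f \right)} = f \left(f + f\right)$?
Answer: $- \frac{287841}{1256} \approx -229.17$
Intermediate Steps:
$T{\left(f \right)} = 2 f^{2}$ ($T{\left(f \right)} = f 2 f = 2 f^{2}$)
$G{\left(U \right)} = - \frac{4}{3} + \frac{U}{3}$
$q{\left(B \right)} = \frac{-15 + B}{- \frac{4}{3} + B + B^{2}}$ ($q{\left(B \right)} = \frac{B - 15}{B + \left(- \frac{4}{3} + \frac{2 B^{2} + B B}{3}\right)} = \frac{-15 + B}{B + \left(- \frac{4}{3} + \frac{2 B^{2} + B^{2}}{3}\right)} = \frac{-15 + B}{B + \left(- \frac{4}{3} + \frac{3 B^{2}}{3}\right)} = \frac{-15 + B}{B + \left(- \frac{4}{3} + B^{2}\right)} = \frac{-15 + B}{- \frac{4}{3} + B + B^{2}}$)
$153 q{\left(20 \right)} - 231 = 153 \frac{3 \left(-15 + 20\right)}{-4 + 3 \cdot 20 + 3 \cdot 20^{2}} - 231 = 153 \cdot 3 \frac{1}{-4 + 60 + 3 \cdot 400} \cdot 5 - 231 = 153 \cdot 3 \frac{1}{-4 + 60 + 1200} \cdot 5 - 231 = 153 \cdot 3 \cdot \frac{1}{1256} \cdot 5 - 231 = 153 \cdot \frac{15}{1256} - 231 = \frac{2295}{1256} - 231 = - \frac{287841}{1256}$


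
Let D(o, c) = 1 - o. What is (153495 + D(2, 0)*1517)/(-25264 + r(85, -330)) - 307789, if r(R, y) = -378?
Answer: -3946238758/12821 ≈ -3.0780e+5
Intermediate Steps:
(153495 + D(2, 0)*1517)/(-25264 + r(85, -330)) - 307789 = (153495 + (1 - 1*2)*1517)/(-25264 - 378) - 307789 = (153495 + (1 - 2)*1517)/(-25642) - 307789 = (153495 - 1*1517)*(-1/25642) - 307789 = (153495 - 1517)*(-1/25642) - 307789 = 151978*(-1/25642) - 307789 = -75989/12821 - 307789 = -3946238758/12821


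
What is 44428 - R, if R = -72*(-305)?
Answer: 22468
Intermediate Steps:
R = 21960
44428 - R = 44428 - 1*21960 = 44428 - 21960 = 22468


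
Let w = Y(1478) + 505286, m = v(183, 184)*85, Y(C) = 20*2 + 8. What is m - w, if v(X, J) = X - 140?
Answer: -501679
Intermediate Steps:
v(X, J) = -140 + X
Y(C) = 48 (Y(C) = 40 + 8 = 48)
m = 3655 (m = (-140 + 183)*85 = 43*85 = 3655)
w = 505334 (w = 48 + 505286 = 505334)
m - w = 3655 - 1*505334 = 3655 - 505334 = -501679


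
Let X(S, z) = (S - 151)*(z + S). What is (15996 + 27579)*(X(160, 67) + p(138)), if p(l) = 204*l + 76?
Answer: 1319058825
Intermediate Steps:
p(l) = 76 + 204*l
X(S, z) = (-151 + S)*(S + z)
(15996 + 27579)*(X(160, 67) + p(138)) = (15996 + 27579)*((160² - 151*160 - 151*67 + 160*67) + (76 + 204*138)) = 43575*((25600 - 24160 - 10117 + 10720) + (76 + 28152)) = 43575*(2043 + 28228) = 43575*30271 = 1319058825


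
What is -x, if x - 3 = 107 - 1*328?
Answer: 218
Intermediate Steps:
x = -218 (x = 3 + (107 - 1*328) = 3 + (107 - 328) = 3 - 221 = -218)
-x = -1*(-218) = 218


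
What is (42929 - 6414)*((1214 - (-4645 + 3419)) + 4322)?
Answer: 246914430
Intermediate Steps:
(42929 - 6414)*((1214 - (-4645 + 3419)) + 4322) = 36515*((1214 - 1*(-1226)) + 4322) = 36515*((1214 + 1226) + 4322) = 36515*(2440 + 4322) = 36515*6762 = 246914430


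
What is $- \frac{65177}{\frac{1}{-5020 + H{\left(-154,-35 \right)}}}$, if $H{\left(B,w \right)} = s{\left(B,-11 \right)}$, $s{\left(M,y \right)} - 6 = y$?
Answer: $327514425$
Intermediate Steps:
$s{\left(M,y \right)} = 6 + y$
$H{\left(B,w \right)} = -5$ ($H{\left(B,w \right)} = 6 - 11 = -5$)
$- \frac{65177}{\frac{1}{-5020 + H{\left(-154,-35 \right)}}} = - \frac{65177}{\frac{1}{-5020 - 5}} = - \frac{65177}{\frac{1}{-5025}} = - \frac{65177}{- \frac{1}{5025}} = \left(-65177\right) \left(-5025\right) = 327514425$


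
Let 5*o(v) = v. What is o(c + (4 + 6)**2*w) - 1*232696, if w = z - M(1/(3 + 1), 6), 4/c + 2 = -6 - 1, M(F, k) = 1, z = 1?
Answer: -10471324/45 ≈ -2.3270e+5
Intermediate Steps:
c = -4/9 (c = 4/(-2 + (-6 - 1)) = 4/(-2 - 7) = 4/(-9) = 4*(-1/9) = -4/9 ≈ -0.44444)
w = 0 (w = 1 - 1*1 = 1 - 1 = 0)
o(v) = v/5
o(c + (4 + 6)**2*w) - 1*232696 = (-4/9 + (4 + 6)**2*0)/5 - 1*232696 = (-4/9 + 10**2*0)/5 - 232696 = (-4/9 + 100*0)/5 - 232696 = (-4/9 + 0)/5 - 232696 = (1/5)*(-4/9) - 232696 = -4/45 - 232696 = -10471324/45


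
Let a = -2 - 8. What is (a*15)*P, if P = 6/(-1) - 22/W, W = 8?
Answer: 2625/2 ≈ 1312.5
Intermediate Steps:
a = -10
P = -35/4 (P = 6/(-1) - 22/8 = 6*(-1) - 22*⅛ = -6 - 11/4 = -35/4 ≈ -8.7500)
(a*15)*P = -10*15*(-35/4) = -150*(-35/4) = 2625/2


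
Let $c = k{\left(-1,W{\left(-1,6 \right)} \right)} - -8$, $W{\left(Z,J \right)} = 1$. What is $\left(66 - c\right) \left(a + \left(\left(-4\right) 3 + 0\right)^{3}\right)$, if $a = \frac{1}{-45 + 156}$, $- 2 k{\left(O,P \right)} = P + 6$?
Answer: $- \frac{7864087}{74} \approx -1.0627 \cdot 10^{5}$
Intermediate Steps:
$k{\left(O,P \right)} = -3 - \frac{P}{2}$ ($k{\left(O,P \right)} = - \frac{P + 6}{2} = - \frac{6 + P}{2} = -3 - \frac{P}{2}$)
$c = \frac{9}{2}$ ($c = \left(-3 - \frac{1}{2}\right) - -8 = \left(-3 - \frac{1}{2}\right) + 8 = - \frac{7}{2} + 8 = \frac{9}{2} \approx 4.5$)
$a = \frac{1}{111} \approx 0.009009$
$\left(66 - c\right) \left(a + \left(\left(-4\right) 3 + 0\right)^{3}\right) = \left(66 - \frac{9}{2}\right) \left(\frac{1}{111} + \left(\left(-4\right) 3 + 0\right)^{3}\right) = \left(66 - \frac{9}{2}\right) \left(\frac{1}{111} + \left(-12 + 0\right)^{3}\right) = \frac{123 \left(\frac{1}{111} + \left(-12\right)^{3}\right)}{2} = \frac{123 \left(\frac{1}{111} - 1728\right)}{2} = \frac{123}{2} \left(- \frac{191807}{111}\right) = - \frac{7864087}{74}$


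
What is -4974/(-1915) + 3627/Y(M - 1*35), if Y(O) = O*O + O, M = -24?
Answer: 23966733/6553130 ≈ 3.6573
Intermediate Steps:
Y(O) = O + O² (Y(O) = O² + O = O + O²)
-4974/(-1915) + 3627/Y(M - 1*35) = -4974/(-1915) + 3627/(((-24 - 1*35)*(1 + (-24 - 1*35)))) = -4974*(-1/1915) + 3627/(((-24 - 35)*(1 + (-24 - 35)))) = 4974/1915 + 3627/((-59*(1 - 59))) = 4974/1915 + 3627/((-59*(-58))) = 4974/1915 + 3627/3422 = 23966733/6553130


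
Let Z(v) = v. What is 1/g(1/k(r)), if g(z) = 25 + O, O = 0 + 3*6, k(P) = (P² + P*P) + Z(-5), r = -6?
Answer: 1/43 ≈ 0.023256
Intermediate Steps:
k(P) = -5 + 2*P² (k(P) = (P² + P*P) - 5 = (P² + P²) - 5 = 2*P² - 5 = -5 + 2*P²)
O = 18 (O = 0 + 18 = 18)
g(z) = 43 (g(z) = 25 + 18 = 43)
1/g(1/k(r)) = 1/43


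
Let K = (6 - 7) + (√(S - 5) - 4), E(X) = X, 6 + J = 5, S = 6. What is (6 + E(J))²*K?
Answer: -100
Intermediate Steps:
J = -1 (J = -6 + 5 = -1)
K = -4 (K = (6 - 7) + (√(6 - 5) - 4) = -1 + (√1 - 4) = -1 + (1 - 4) = -1 - 3 = -4)
(6 + E(J))²*K = (6 - 1)²*(-4) = 5²*(-4) = 25*(-4) = -100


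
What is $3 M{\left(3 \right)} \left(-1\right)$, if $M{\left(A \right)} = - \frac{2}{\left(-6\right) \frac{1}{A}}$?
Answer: $-3$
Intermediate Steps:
$M{\left(A \right)} = \frac{A}{3}$ ($M{\left(A \right)} = - 2 \left(- \frac{A}{6}\right) = \frac{A}{3}$)
$3 M{\left(3 \right)} \left(-1\right) = 3 \cdot \frac{1}{3} \cdot 3 \left(-1\right) = 3 \cdot 1 \left(-1\right) = 3 \left(-1\right) = -3$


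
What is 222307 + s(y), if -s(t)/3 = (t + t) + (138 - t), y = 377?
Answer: 220762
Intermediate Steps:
s(t) = -414 - 3*t (s(t) = -3*((t + t) + (138 - t)) = -3*(2*t + (138 - t)) = -3*(138 + t) = -414 - 3*t)
222307 + s(y) = 222307 + (-414 - 3*377) = 222307 + (-414 - 1131) = 222307 - 1545 = 220762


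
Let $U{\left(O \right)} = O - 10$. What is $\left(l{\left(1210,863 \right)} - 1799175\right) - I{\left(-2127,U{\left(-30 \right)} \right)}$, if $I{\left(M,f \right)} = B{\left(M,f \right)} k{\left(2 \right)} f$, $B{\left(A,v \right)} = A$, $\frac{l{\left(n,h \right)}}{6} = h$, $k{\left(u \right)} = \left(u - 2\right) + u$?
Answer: $-1964157$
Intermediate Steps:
$k{\left(u \right)} = -2 + 2 u$ ($k{\left(u \right)} = \left(-2 + u\right) + u = -2 + 2 u$)
$l{\left(n,h \right)} = 6 h$
$U{\left(O \right)} = -10 + O$ ($U{\left(O \right)} = O - 10 = -10 + O$)
$I{\left(M,f \right)} = 2 M f$ ($I{\left(M,f \right)} = M \left(-2 + 2 \cdot 2\right) f = M \left(-2 + 4\right) f = M 2 f = 2 M f$)
$\left(l{\left(1210,863 \right)} - 1799175\right) - I{\left(-2127,U{\left(-30 \right)} \right)} = \left(6 \cdot 863 - 1799175\right) - 2 \left(-2127\right) \left(-10 - 30\right) = \left(5178 - 1799175\right) - 2 \left(-2127\right) \left(-40\right) = -1793997 - 170160 = -1964157$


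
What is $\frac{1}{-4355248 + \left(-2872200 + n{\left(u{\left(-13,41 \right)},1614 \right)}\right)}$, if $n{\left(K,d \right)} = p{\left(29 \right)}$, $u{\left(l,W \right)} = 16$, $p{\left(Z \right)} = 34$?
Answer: $- \frac{1}{7227414} \approx -1.3836 \cdot 10^{-7}$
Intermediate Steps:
$n{\left(K,d \right)} = 34$
$\frac{1}{-4355248 + \left(-2872200 + n{\left(u{\left(-13,41 \right)},1614 \right)}\right)} = \frac{1}{-4355248 + \left(-2872200 + 34\right)} = \frac{1}{-4355248 - 2872166} = \frac{1}{-7227414} = - \frac{1}{7227414}$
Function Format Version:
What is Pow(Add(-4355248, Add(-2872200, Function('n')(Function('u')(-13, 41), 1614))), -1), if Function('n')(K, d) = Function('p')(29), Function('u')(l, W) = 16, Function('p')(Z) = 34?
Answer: Rational(-1, 7227414) ≈ -1.3836e-7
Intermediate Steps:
Function('n')(K, d) = 34
Pow(Add(-4355248, Add(-2872200, Function('n')(Function('u')(-13, 41), 1614))), -1) = Pow(Add(-4355248, Add(-2872200, 34)), -1) = Pow(Add(-4355248, -2872166), -1) = Pow(-7227414, -1) = Rational(-1, 7227414)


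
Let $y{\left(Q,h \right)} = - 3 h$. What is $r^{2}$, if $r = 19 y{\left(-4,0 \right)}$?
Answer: $0$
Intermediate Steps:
$r = 0$ ($r = 19 \left(\left(-3\right) 0\right) = 19 \cdot 0 = 0$)
$r^{2} = 0^{2} = 0$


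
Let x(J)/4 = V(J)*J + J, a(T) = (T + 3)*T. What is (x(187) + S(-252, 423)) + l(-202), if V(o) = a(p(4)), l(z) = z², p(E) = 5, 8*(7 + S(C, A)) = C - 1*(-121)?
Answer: 571589/8 ≈ 71449.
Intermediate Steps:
S(C, A) = 65/8 + C/8 (S(C, A) = -7 + (C - 1*(-121))/8 = -7 + (C + 121)/8 = -7 + (121 + C)/8 = -7 + (121/8 + C/8) = 65/8 + C/8)
a(T) = T*(3 + T) (a(T) = (3 + T)*T = T*(3 + T))
V(o) = 40 (V(o) = 5*(3 + 5) = 5*8 = 40)
x(J) = 164*J (x(J) = 4*(40*J + J) = 4*(41*J) = 164*J)
(x(187) + S(-252, 423)) + l(-202) = (164*187 + (65/8 + (⅛)*(-252))) + (-202)² = (30668 + (65/8 - 63/2)) + 40804 = (30668 - 187/8) + 40804 = 245157/8 + 40804 = 571589/8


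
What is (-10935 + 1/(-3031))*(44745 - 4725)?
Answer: -1326422319720/3031 ≈ -4.3762e+8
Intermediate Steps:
(-10935 + 1/(-3031))*(44745 - 4725) = (-10935 - 1/3031)*40020 = -33143986/3031*40020 = -1326422319720/3031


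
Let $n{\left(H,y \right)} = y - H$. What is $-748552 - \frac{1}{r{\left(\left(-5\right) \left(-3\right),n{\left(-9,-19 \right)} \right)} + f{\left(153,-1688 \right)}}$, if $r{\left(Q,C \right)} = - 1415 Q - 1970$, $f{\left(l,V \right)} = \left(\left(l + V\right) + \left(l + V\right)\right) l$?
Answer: $- \frac{368965023559}{492905} \approx -7.4855 \cdot 10^{5}$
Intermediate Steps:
$f{\left(l,V \right)} = l \left(2 V + 2 l\right)$ ($f{\left(l,V \right)} = \left(\left(V + l\right) + \left(V + l\right)\right) l = \left(2 V + 2 l\right) l = l \left(2 V + 2 l\right)$)
$r{\left(Q,C \right)} = -1970 - 1415 Q$
$-748552 - \frac{1}{r{\left(\left(-5\right) \left(-3\right),n{\left(-9,-19 \right)} \right)} + f{\left(153,-1688 \right)}} = -748552 - \frac{1}{\left(-1970 - 1415 \left(\left(-5\right) \left(-3\right)\right)\right) + 2 \cdot 153 \left(-1688 + 153\right)} = -748552 - \frac{1}{\left(-1970 - 21225\right) + 2 \cdot 153 \left(-1535\right)} = -748552 - \frac{1}{\left(-1970 - 21225\right) - 469710} = -748552 - \frac{1}{-23195 - 469710} = -748552 - \frac{1}{-492905} = -748552 - - \frac{1}{492905} = -748552 + \frac{1}{492905} = - \frac{368965023559}{492905}$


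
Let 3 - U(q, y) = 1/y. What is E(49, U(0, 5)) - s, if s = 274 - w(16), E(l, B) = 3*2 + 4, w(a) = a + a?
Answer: -232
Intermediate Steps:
w(a) = 2*a
U(q, y) = 3 - 1/y
E(l, B) = 10 (E(l, B) = 6 + 4 = 10)
s = 242 (s = 274 - 2*16 = 274 - 1*32 = 274 - 32 = 242)
E(49, U(0, 5)) - s = 10 - 1*242 = 10 - 242 = -232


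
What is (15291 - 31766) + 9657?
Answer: -6818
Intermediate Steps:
(15291 - 31766) + 9657 = -16475 + 9657 = -6818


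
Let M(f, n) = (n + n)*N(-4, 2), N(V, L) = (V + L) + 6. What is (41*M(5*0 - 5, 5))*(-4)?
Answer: -6560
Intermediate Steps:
N(V, L) = 6 + L + V (N(V, L) = (L + V) + 6 = 6 + L + V)
M(f, n) = 8*n (M(f, n) = (n + n)*(6 + 2 - 4) = (2*n)*4 = 8*n)
(41*M(5*0 - 5, 5))*(-4) = (41*(8*5))*(-4) = (41*40)*(-4) = 1640*(-4) = -6560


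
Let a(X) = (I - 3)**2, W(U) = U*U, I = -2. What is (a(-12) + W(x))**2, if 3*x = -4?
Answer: 58081/81 ≈ 717.05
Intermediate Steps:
x = -4/3 (x = (1/3)*(-4) = -4/3 ≈ -1.3333)
W(U) = U**2
a(X) = 25 (a(X) = (-2 - 3)**2 = (-5)**2 = 25)
(a(-12) + W(x))**2 = (25 + (-4/3)**2)**2 = (25 + 16/9)**2 = (241/9)**2 = 58081/81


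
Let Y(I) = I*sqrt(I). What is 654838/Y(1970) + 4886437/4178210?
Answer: 4886437/4178210 + 327419*sqrt(1970)/1940450 ≈ 8.6587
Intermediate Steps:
Y(I) = I**(3/2)
654838/Y(1970) + 4886437/4178210 = 654838/(1970**(3/2)) + 4886437/4178210 = 654838/((1970*sqrt(1970))) + 4886437*(1/4178210) = 654838*(sqrt(1970)/3880900) + 4886437/4178210 = 327419*sqrt(1970)/1940450 + 4886437/4178210 = 4886437/4178210 + 327419*sqrt(1970)/1940450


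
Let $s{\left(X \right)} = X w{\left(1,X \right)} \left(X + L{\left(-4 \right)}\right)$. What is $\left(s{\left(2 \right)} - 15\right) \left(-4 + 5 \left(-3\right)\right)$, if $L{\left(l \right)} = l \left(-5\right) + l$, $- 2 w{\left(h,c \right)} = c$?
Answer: $969$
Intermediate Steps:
$w{\left(h,c \right)} = - \frac{c}{2}$
$L{\left(l \right)} = - 4 l$ ($L{\left(l \right)} = - 5 l + l = - 4 l$)
$s{\left(X \right)} = - \frac{X^{2} \left(16 + X\right)}{2}$ ($s{\left(X \right)} = X \left(- \frac{X}{2}\right) \left(X - -16\right) = - \frac{X^{2}}{2} \left(X + 16\right) = - \frac{X^{2}}{2} \left(16 + X\right) = - \frac{X^{2} \left(16 + X\right)}{2}$)
$\left(s{\left(2 \right)} - 15\right) \left(-4 + 5 \left(-3\right)\right) = \left(\frac{2^{2} \left(-16 - 2\right)}{2} - 15\right) \left(-4 + 5 \left(-3\right)\right) = \left(\frac{1}{2} \cdot 4 \left(-16 - 2\right) - 15\right) \left(-4 - 15\right) = \left(\frac{1}{2} \cdot 4 \left(-18\right) - 15\right) \left(-19\right) = \left(-36 - 15\right) \left(-19\right) = \left(-51\right) \left(-19\right) = 969$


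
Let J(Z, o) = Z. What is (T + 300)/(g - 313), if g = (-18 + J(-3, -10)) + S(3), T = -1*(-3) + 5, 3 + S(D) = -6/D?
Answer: -308/339 ≈ -0.90855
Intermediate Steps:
S(D) = -3 - 6/D
T = 8 (T = 3 + 5 = 8)
g = -26 (g = (-18 - 3) + (-3 - 6/3) = -21 + (-3 - 6*1/3) = -21 + (-3 - 2) = -21 - 5 = -26)
(T + 300)/(g - 313) = (8 + 300)/(-26 - 313) = 308/(-339) = 308*(-1/339) = -308/339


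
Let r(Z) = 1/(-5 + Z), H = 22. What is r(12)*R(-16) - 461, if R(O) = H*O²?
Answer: 2405/7 ≈ 343.57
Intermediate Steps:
R(O) = 22*O²
r(12)*R(-16) - 461 = (22*(-16)²)/(-5 + 12) - 461 = (22*256)/7 - 461 = (⅐)*5632 - 461 = 5632/7 - 461 = 2405/7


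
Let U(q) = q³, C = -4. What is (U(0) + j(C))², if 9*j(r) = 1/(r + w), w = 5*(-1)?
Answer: 1/6561 ≈ 0.00015242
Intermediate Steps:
w = -5
j(r) = 1/(9*(-5 + r)) (j(r) = 1/(9*(r - 5)) = 1/(9*(-5 + r)))
(U(0) + j(C))² = (0³ + 1/(9*(-5 - 4)))² = (0 + (⅑)/(-9))² = (0 + (⅑)*(-⅑))² = (0 - 1/81)² = (-1/81)² = 1/6561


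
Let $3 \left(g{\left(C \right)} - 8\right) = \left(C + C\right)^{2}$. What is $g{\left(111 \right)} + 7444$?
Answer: $23880$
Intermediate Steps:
$g{\left(C \right)} = 8 + \frac{4 C^{2}}{3}$ ($g{\left(C \right)} = 8 + \frac{\left(C + C\right)^{2}}{3} = 8 + \frac{\left(2 C\right)^{2}}{3} = 8 + \frac{4 C^{2}}{3}$)
$g{\left(111 \right)} + 7444 = \left(8 + \frac{4 \cdot 111^{2}}{3}\right) + 7444 = \left(8 + \frac{4}{3} \cdot 12321\right) + 7444 = \left(8 + 16428\right) + 7444 = 16436 + 7444 = 23880$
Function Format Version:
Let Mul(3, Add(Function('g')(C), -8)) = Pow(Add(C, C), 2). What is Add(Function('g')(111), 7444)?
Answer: 23880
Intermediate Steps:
Function('g')(C) = Add(8, Mul(Rational(4, 3), Pow(C, 2))) (Function('g')(C) = Add(8, Mul(Rational(1, 3), Pow(Add(C, C), 2))) = Add(8, Mul(Rational(1, 3), Pow(Mul(2, C), 2))) = Add(8, Mul(Rational(1, 3), Mul(4, Pow(C, 2)))) = Add(8, Mul(Rational(4, 3), Pow(C, 2))))
Add(Function('g')(111), 7444) = Add(Add(8, Mul(Rational(4, 3), Pow(111, 2))), 7444) = Add(Add(8, Mul(Rational(4, 3), 12321)), 7444) = Add(Add(8, 16428), 7444) = Add(16436, 7444) = 23880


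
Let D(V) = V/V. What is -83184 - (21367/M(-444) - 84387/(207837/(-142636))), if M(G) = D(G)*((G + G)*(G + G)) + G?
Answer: -2567922515654131/18199593300 ≈ -1.4110e+5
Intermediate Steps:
D(V) = 1
M(G) = G + 4*G**2 (M(G) = 1*((G + G)*(G + G)) + G = 1*((2*G)*(2*G)) + G = 1*(4*G**2) + G = 4*G**2 + G = G + 4*G**2)
-83184 - (21367/M(-444) - 84387/(207837/(-142636))) = -83184 - (21367/((-444*(1 + 4*(-444)))) - 84387/(207837/(-142636))) = -83184 - (21367/((-444*(1 - 1776))) - 84387/(207837*(-1/142636))) = -83184 - (21367/((-444*(-1775))) - 84387/(-207837/142636)) = -83184 - (21367/788100 - 84387*(-142636/207837)) = -83184 - (21367*(1/788100) + 4012208044/69279) = -83184 - (21367/788100 + 4012208044/69279) = -83184 - 1*1054007546586931/18199593300 = -83184 - 1054007546586931/18199593300 = -2567922515654131/18199593300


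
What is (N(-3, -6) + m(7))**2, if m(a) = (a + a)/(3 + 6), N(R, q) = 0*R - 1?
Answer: 25/81 ≈ 0.30864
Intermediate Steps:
N(R, q) = -1 (N(R, q) = 0 - 1 = -1)
m(a) = 2*a/9 (m(a) = (2*a)/9 = (2*a)*(1/9) = 2*a/9)
(N(-3, -6) + m(7))**2 = (-1 + (2/9)*7)**2 = (-1 + 14/9)**2 = (5/9)**2 = 25/81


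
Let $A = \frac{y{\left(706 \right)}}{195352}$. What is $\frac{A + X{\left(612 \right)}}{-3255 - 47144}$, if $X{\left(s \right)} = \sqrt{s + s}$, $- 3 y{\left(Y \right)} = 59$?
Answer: $\frac{59}{29536636344} - \frac{6 \sqrt{34}}{50399} \approx -0.00069417$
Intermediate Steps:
$y{\left(Y \right)} = - \frac{59}{3}$ ($y{\left(Y \right)} = \left(- \frac{1}{3}\right) 59 = - \frac{59}{3}$)
$X{\left(s \right)} = \sqrt{2} \sqrt{s}$ ($X{\left(s \right)} = \sqrt{2 s} = \sqrt{2} \sqrt{s}$)
$A = - \frac{59}{586056}$ ($A = - \frac{59}{3 \cdot 195352} = \left(- \frac{59}{3}\right) \frac{1}{195352} = - \frac{59}{586056} \approx -0.00010067$)
$\frac{A + X{\left(612 \right)}}{-3255 - 47144} = \frac{- \frac{59}{586056} + \sqrt{2} \sqrt{612}}{-3255 - 47144} = \frac{- \frac{59}{586056} + \sqrt{2} \cdot 6 \sqrt{17}}{-50399} = \left(- \frac{59}{586056} + 6 \sqrt{34}\right) \left(- \frac{1}{50399}\right) = \frac{59}{29536636344} - \frac{6 \sqrt{34}}{50399}$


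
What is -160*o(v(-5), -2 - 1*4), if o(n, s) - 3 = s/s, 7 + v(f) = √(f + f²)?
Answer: -640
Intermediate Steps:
v(f) = -7 + √(f + f²)
o(n, s) = 4 (o(n, s) = 3 + s/s = 3 + 1 = 4)
-160*o(v(-5), -2 - 1*4) = -160*4 = -640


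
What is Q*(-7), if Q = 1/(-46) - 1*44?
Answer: 14175/46 ≈ 308.15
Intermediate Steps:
Q = -2025/46 (Q = -1/46 - 44 = -2025/46 ≈ -44.022)
Q*(-7) = -2025/46*(-7) = 14175/46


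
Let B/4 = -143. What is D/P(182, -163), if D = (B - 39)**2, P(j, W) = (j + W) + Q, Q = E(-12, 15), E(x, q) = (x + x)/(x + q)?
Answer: 373321/11 ≈ 33938.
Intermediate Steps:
E(x, q) = 2*x/(q + x) (E(x, q) = (2*x)/(q + x) = 2*x/(q + x))
Q = -8 (Q = 2*(-12)/(15 - 12) = 2*(-12)/3 = 2*(-12)*(1/3) = -8)
B = -572 (B = 4*(-143) = -572)
P(j, W) = -8 + W + j (P(j, W) = (j + W) - 8 = (W + j) - 8 = -8 + W + j)
D = 373321 (D = (-572 - 39)**2 = (-611)**2 = 373321)
D/P(182, -163) = 373321/(-8 - 163 + 182) = 373321/11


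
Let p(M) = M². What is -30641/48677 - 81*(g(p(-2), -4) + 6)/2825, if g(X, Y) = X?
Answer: -25197839/27502505 ≈ -0.91620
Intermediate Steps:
-30641/48677 - 81*(g(p(-2), -4) + 6)/2825 = -30641/48677 - 81*((-2)² + 6)/2825 = -30641*1/48677 - 81*(4 + 6)*(1/2825) = -30641/48677 - 81*10*(1/2825) = -30641/48677 - 810*1/2825 = -30641/48677 - 162/565 = -25197839/27502505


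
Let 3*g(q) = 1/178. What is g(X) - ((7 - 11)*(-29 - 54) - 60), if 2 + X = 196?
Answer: -145247/534 ≈ -272.00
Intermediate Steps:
X = 194 (X = -2 + 196 = 194)
g(q) = 1/534 (g(q) = (⅓)/178 = (⅓)*(1/178) = 1/534)
g(X) - ((7 - 11)*(-29 - 54) - 60) = 1/534 - ((7 - 11)*(-29 - 54) - 60) = 1/534 - (-4*(-83) - 60) = 1/534 - (332 - 60) = 1/534 - 1*272 = 1/534 - 272 = -145247/534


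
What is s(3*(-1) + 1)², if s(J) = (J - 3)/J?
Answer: 25/4 ≈ 6.2500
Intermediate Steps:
s(J) = (-3 + J)/J
s(3*(-1) + 1)² = ((-3 + (3*(-1) + 1))/(3*(-1) + 1))² = ((-3 + (-3 + 1))/(-3 + 1))² = ((-3 - 2)/(-2))² = (-½*(-5))² = (5/2)² = 25/4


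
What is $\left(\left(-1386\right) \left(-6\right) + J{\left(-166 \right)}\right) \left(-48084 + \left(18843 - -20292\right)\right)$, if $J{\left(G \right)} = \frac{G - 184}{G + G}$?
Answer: $- \frac{12355266819}{166} \approx -7.4429 \cdot 10^{7}$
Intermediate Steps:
$J{\left(G \right)} = \frac{-184 + G}{2 G}$
$\left(\left(-1386\right) \left(-6\right) + J{\left(-166 \right)}\right) \left(-48084 + \left(18843 - -20292\right)\right) = \left(\left(-1386\right) \left(-6\right) + \frac{-184 - 166}{2 \left(-166\right)}\right) \left(-48084 + \left(18843 - -20292\right)\right) = \left(8316 + \frac{1}{2} \left(- \frac{1}{166}\right) \left(-350\right)\right) \left(-48084 + \left(18843 + 20292\right)\right) = \left(8316 + \frac{175}{166}\right) \left(-48084 + 39135\right) = \frac{1380631}{166} \left(-8949\right) = - \frac{12355266819}{166}$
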